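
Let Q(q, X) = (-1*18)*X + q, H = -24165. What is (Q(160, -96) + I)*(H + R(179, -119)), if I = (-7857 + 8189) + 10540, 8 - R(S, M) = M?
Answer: -306724880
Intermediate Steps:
R(S, M) = 8 - M
Q(q, X) = q - 18*X (Q(q, X) = -18*X + q = q - 18*X)
I = 10872 (I = 332 + 10540 = 10872)
(Q(160, -96) + I)*(H + R(179, -119)) = ((160 - 18*(-96)) + 10872)*(-24165 + (8 - 1*(-119))) = ((160 + 1728) + 10872)*(-24165 + (8 + 119)) = (1888 + 10872)*(-24165 + 127) = 12760*(-24038) = -306724880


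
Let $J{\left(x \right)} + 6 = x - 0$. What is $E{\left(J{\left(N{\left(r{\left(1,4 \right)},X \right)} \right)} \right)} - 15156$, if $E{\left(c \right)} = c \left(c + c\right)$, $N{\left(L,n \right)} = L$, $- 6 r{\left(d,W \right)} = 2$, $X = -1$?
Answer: $- \frac{135682}{9} \approx -15076.0$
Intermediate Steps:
$r{\left(d,W \right)} = - \frac{1}{3}$ ($r{\left(d,W \right)} = \left(- \frac{1}{6}\right) 2 = - \frac{1}{3}$)
$J{\left(x \right)} = -6 + x$ ($J{\left(x \right)} = -6 + \left(x - 0\right) = -6 + \left(x + 0\right) = -6 + x$)
$E{\left(c \right)} = 2 c^{2}$ ($E{\left(c \right)} = c 2 c = 2 c^{2}$)
$E{\left(J{\left(N{\left(r{\left(1,4 \right)},X \right)} \right)} \right)} - 15156 = 2 \left(-6 - \frac{1}{3}\right)^{2} - 15156 = 2 \left(- \frac{19}{3}\right)^{2} - 15156 = 2 \cdot \frac{361}{9} - 15156 = \frac{722}{9} - 15156 = - \frac{135682}{9}$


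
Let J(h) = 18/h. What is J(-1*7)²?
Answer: 324/49 ≈ 6.6122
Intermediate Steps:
J(-1*7)² = (18/((-1*7)))² = (18/(-7))² = (18*(-⅐))² = (-18/7)² = 324/49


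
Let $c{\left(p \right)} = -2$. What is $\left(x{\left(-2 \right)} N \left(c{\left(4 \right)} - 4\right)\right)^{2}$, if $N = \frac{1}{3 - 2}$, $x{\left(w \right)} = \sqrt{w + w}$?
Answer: $-144$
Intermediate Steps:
$x{\left(w \right)} = \sqrt{2} \sqrt{w}$ ($x{\left(w \right)} = \sqrt{2 w} = \sqrt{2} \sqrt{w}$)
$N = 1$ ($N = 1^{-1} = 1$)
$\left(x{\left(-2 \right)} N \left(c{\left(4 \right)} - 4\right)\right)^{2} = \left(\sqrt{2} \sqrt{-2} \cdot 1 \left(-2 - 4\right)\right)^{2} = \left(\sqrt{2} i \sqrt{2} \cdot 1 \left(-2 - 4\right)\right)^{2} = \left(2 i 1 \left(-6\right)\right)^{2} = \left(2 i \left(-6\right)\right)^{2} = \left(- 12 i\right)^{2} = -144$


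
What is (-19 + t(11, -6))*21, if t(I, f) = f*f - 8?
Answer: 189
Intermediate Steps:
t(I, f) = -8 + f² (t(I, f) = f² - 8 = -8 + f²)
(-19 + t(11, -6))*21 = (-19 + (-8 + (-6)²))*21 = (-19 + (-8 + 36))*21 = (-19 + 28)*21 = 9*21 = 189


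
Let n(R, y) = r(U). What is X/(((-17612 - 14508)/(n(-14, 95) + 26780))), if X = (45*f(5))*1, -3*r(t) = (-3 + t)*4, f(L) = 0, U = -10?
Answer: 0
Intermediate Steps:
r(t) = 4 - 4*t/3 (r(t) = -(-3 + t)*4/3 = -(-12 + 4*t)/3 = 4 - 4*t/3)
n(R, y) = 52/3 (n(R, y) = 4 - 4/3*(-10) = 4 + 40/3 = 52/3)
X = 0 (X = (45*0)*1 = 0*1 = 0)
X/(((-17612 - 14508)/(n(-14, 95) + 26780))) = 0/(((-17612 - 14508)/(52/3 + 26780))) = 0/((-32120/80392/3)) = 0/((-32120*3/80392)) = 0/(-12045/10049) = 0*(-10049/12045) = 0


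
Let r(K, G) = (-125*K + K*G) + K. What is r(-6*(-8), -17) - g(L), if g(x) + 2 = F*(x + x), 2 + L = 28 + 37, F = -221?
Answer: 21080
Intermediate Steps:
L = 63 (L = -2 + (28 + 37) = -2 + 65 = 63)
r(K, G) = -124*K + G*K (r(K, G) = (-125*K + G*K) + K = -124*K + G*K)
g(x) = -2 - 442*x (g(x) = -2 - 221*(x + x) = -2 - 442*x)
r(-6*(-8), -17) - g(L) = (-6*(-8))*(-124 - 17) - (-2 - 442*63) = 48*(-141) - (-2 - 27846) = -6768 - 1*(-27848) = -6768 + 27848 = 21080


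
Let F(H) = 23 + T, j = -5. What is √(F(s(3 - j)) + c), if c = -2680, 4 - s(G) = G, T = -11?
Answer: 2*I*√667 ≈ 51.653*I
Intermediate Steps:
s(G) = 4 - G
F(H) = 12 (F(H) = 23 - 11 = 12)
√(F(s(3 - j)) + c) = √(12 - 2680) = √(-2668) = 2*I*√667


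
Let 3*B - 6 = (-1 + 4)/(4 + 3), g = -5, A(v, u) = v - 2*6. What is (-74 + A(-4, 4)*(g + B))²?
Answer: 39204/49 ≈ 800.08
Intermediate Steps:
A(v, u) = -12 + v (A(v, u) = v - 12 = -12 + v)
B = 15/7 (B = 2 + ((-1 + 4)/(4 + 3))/3 = 2 + (3/7)/3 = 2 + (3*(⅐))/3 = 2 + (⅓)*(3/7) = 2 + ⅐ = 15/7 ≈ 2.1429)
(-74 + A(-4, 4)*(g + B))² = (-74 + (-12 - 4)*(-5 + 15/7))² = (-74 - 16*(-20/7))² = (-74 + 320/7)² = (-198/7)² = 39204/49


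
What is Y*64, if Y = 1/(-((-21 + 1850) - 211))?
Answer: -32/809 ≈ -0.039555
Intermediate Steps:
Y = -1/1618 (Y = 1/(-(1829 - 211)) = 1/(-1*1618) = 1/(-1618) = -1/1618 ≈ -0.00061805)
Y*64 = -1/1618*64 = -32/809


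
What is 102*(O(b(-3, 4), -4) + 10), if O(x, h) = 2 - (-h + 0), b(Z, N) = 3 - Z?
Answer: 816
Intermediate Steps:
O(x, h) = 2 + h (O(x, h) = 2 - (-1)*h = 2 + h)
102*(O(b(-3, 4), -4) + 10) = 102*((2 - 4) + 10) = 102*(-2 + 10) = 102*8 = 816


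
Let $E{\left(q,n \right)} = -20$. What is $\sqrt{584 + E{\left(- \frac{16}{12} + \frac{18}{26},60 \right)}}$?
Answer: $2 \sqrt{141} \approx 23.749$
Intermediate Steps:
$\sqrt{584 + E{\left(- \frac{16}{12} + \frac{18}{26},60 \right)}} = \sqrt{584 - 20} = \sqrt{564} = 2 \sqrt{141}$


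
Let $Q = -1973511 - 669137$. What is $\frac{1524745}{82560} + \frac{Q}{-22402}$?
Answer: $\frac{25233435637}{184950912} \approx 136.43$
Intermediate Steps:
$Q = -2642648$
$\frac{1524745}{82560} + \frac{Q}{-22402} = \frac{1524745}{82560} - \frac{2642648}{-22402} = 1524745 \cdot \frac{1}{82560} - - \frac{1321324}{11201} = \frac{304949}{16512} + \frac{1321324}{11201} = \frac{25233435637}{184950912}$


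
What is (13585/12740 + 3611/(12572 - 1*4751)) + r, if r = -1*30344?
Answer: -46512460759/1532916 ≈ -30342.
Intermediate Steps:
r = -30344
(13585/12740 + 3611/(12572 - 1*4751)) + r = (13585/12740 + 3611/(12572 - 1*4751)) - 30344 = (13585*(1/12740) + 3611/(12572 - 4751)) - 30344 = (209/196 + 3611/7821) - 30344 = 2342345/1532916 - 30344 = -46512460759/1532916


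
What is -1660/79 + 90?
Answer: 5450/79 ≈ 68.987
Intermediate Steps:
-1660/79 + 90 = 5450/79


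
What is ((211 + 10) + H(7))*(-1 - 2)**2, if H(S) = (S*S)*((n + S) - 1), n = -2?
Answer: 3753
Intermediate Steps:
H(S) = S**2*(-3 + S) (H(S) = (S*S)*((-2 + S) - 1) = S**2*(-3 + S))
((211 + 10) + H(7))*(-1 - 2)**2 = ((211 + 10) + 7**2*(-3 + 7))*(-1 - 2)**2 = (221 + 49*4)*(-3)**2 = (221 + 196)*9 = 417*9 = 3753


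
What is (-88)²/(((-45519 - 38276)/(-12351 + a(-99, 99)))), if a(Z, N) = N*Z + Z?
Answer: 172311744/83795 ≈ 2056.3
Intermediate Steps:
a(Z, N) = Z + N*Z
(-88)²/(((-45519 - 38276)/(-12351 + a(-99, 99)))) = (-88)²/(((-45519 - 38276)/(-12351 - 99*(1 + 99)))) = 7744/((-83795/(-12351 - 99*100))) = 7744/((-83795/(-12351 - 9900))) = 7744/((-83795/(-22251))) = 7744/((-83795*(-1/22251))) = 7744/(83795/22251) = 7744*(22251/83795) = 172311744/83795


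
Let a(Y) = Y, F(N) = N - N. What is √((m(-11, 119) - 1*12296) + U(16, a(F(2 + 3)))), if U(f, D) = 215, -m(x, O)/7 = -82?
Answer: I*√11507 ≈ 107.27*I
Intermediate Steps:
m(x, O) = 574 (m(x, O) = -7*(-82) = 574)
F(N) = 0
√((m(-11, 119) - 1*12296) + U(16, a(F(2 + 3)))) = √((574 - 1*12296) + 215) = √((574 - 12296) + 215) = √(-11722 + 215) = √(-11507) = I*√11507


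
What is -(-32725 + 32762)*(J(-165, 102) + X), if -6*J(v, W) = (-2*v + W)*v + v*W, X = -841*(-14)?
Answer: -978983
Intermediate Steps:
X = 11774
J(v, W) = -W*v/6 - v*(W - 2*v)/6 (J(v, W) = -((-2*v + W)*v + v*W)/6 = -((W - 2*v)*v + W*v)/6 = -(v*(W - 2*v) + W*v)/6 = -(W*v + v*(W - 2*v))/6 = -W*v/6 - v*(W - 2*v)/6)
-(-32725 + 32762)*(J(-165, 102) + X) = -(-32725 + 32762)*((1/3)*(-165)*(-165 - 1*102) + 11774) = -37*((1/3)*(-165)*(-165 - 102) + 11774) = -37*((1/3)*(-165)*(-267) + 11774) = -37*(14685 + 11774) = -37*26459 = -1*978983 = -978983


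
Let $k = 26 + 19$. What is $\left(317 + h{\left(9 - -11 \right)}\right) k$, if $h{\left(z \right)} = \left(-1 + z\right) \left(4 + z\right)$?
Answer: $34785$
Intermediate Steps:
$k = 45$
$\left(317 + h{\left(9 - -11 \right)}\right) k = \left(317 + \left(-4 + \left(9 - -11\right)^{2} + 3 \left(9 - -11\right)\right)\right) 45 = \left(317 + \left(-4 + \left(9 + 11\right)^{2} + 3 \left(9 + 11\right)\right)\right) 45 = \left(317 + \left(-4 + 20^{2} + 3 \cdot 20\right)\right) 45 = \left(317 + \left(-4 + 400 + 60\right)\right) 45 = \left(317 + 456\right) 45 = 773 \cdot 45 = 34785$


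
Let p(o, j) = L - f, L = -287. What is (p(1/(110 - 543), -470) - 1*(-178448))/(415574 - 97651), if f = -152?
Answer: 178313/317923 ≈ 0.56087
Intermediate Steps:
p(o, j) = -135 (p(o, j) = -287 - 1*(-152) = -287 + 152 = -135)
(p(1/(110 - 543), -470) - 1*(-178448))/(415574 - 97651) = (-135 - 1*(-178448))/(415574 - 97651) = (-135 + 178448)/317923 = 178313*(1/317923) = 178313/317923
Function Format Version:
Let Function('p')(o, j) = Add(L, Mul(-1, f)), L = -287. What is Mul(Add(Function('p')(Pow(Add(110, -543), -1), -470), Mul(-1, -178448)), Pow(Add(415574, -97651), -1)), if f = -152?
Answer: Rational(178313, 317923) ≈ 0.56087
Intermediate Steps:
Function('p')(o, j) = -135 (Function('p')(o, j) = Add(-287, Mul(-1, -152)) = Add(-287, 152) = -135)
Mul(Add(Function('p')(Pow(Add(110, -543), -1), -470), Mul(-1, -178448)), Pow(Add(415574, -97651), -1)) = Mul(Add(-135, Mul(-1, -178448)), Pow(Add(415574, -97651), -1)) = Mul(Add(-135, 178448), Pow(317923, -1)) = Mul(178313, Rational(1, 317923)) = Rational(178313, 317923)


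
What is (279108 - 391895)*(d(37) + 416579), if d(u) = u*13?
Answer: -47038946220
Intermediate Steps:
d(u) = 13*u
(279108 - 391895)*(d(37) + 416579) = (279108 - 391895)*(13*37 + 416579) = -112787*(481 + 416579) = -112787*417060 = -47038946220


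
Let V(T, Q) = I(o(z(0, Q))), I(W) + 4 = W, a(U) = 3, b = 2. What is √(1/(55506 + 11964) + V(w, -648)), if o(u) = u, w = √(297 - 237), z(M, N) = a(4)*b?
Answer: √9104469270/67470 ≈ 1.4142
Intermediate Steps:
z(M, N) = 6 (z(M, N) = 3*2 = 6)
w = 2*√15 (w = √60 = 2*√15 ≈ 7.7460)
I(W) = -4 + W
V(T, Q) = 2 (V(T, Q) = -4 + 6 = 2)
√(1/(55506 + 11964) + V(w, -648)) = √(1/(55506 + 11964) + 2) = √(1/67470 + 2) = √(134941/67470) = √9104469270/67470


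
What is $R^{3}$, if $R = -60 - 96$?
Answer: $-3796416$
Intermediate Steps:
$R = -156$ ($R = -60 - 96 = -156$)
$R^{3} = \left(-156\right)^{3} = -3796416$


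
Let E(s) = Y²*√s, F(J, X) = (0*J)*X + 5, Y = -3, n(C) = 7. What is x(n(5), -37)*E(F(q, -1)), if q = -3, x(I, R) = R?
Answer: -333*√5 ≈ -744.61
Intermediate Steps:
F(J, X) = 5 (F(J, X) = 0*X + 5 = 0 + 5 = 5)
E(s) = 9*√s (E(s) = (-3)²*√s = 9*√s)
x(n(5), -37)*E(F(q, -1)) = -333*√5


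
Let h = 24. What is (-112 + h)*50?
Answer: -4400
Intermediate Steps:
(-112 + h)*50 = (-112 + 24)*50 = -88*50 = -4400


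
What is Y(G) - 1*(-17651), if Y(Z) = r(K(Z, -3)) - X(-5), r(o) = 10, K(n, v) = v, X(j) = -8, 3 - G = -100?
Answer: 17669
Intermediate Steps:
G = 103 (G = 3 - 1*(-100) = 3 + 100 = 103)
Y(Z) = 18 (Y(Z) = 10 - 1*(-8) = 10 + 8 = 18)
Y(G) - 1*(-17651) = 18 - 1*(-17651) = 18 + 17651 = 17669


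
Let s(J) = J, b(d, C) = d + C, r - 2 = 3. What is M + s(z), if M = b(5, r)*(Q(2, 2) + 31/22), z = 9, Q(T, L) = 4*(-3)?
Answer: -1066/11 ≈ -96.909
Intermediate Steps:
Q(T, L) = -12
r = 5 (r = 2 + 3 = 5)
b(d, C) = C + d
M = -1165/11 (M = (5 + 5)*(-12 + 31/22) = 10*(-12 + 31*(1/22)) = 10*(-12 + 31/22) = 10*(-233/22) = -1165/11 ≈ -105.91)
M + s(z) = -1165/11 + 9 = -1066/11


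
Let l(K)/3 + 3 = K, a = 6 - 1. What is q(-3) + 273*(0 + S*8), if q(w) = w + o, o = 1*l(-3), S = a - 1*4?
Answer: 2163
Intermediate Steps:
a = 5
l(K) = -9 + 3*K
S = 1 (S = 5 - 1*4 = 5 - 4 = 1)
o = -18 (o = 1*(-9 + 3*(-3)) = 1*(-9 - 9) = 1*(-18) = -18)
q(w) = -18 + w (q(w) = w - 18 = -18 + w)
q(-3) + 273*(0 + S*8) = (-18 - 3) + 273*(0 + 1*8) = -21 + 273*(0 + 8) = -21 + 273*8 = -21 + 2184 = 2163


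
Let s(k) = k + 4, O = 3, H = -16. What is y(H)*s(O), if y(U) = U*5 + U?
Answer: -672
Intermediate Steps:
y(U) = 6*U (y(U) = 5*U + U = 6*U)
s(k) = 4 + k
y(H)*s(O) = (6*(-16))*(4 + 3) = -96*7 = -672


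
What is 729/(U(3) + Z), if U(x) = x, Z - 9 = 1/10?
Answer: 7290/121 ≈ 60.248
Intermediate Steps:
Z = 91/10 (Z = 9 + 1/10 = 91/10 ≈ 9.1000)
729/(U(3) + Z) = 729/(3 + 91/10) = 729/(121/10) = 729*(10/121) = 7290/121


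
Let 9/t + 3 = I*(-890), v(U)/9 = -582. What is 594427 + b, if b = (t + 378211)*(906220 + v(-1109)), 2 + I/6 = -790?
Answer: 480392152042264357/1409759 ≈ 3.4076e+11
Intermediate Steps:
I = -4752 (I = -12 + 6*(-790) = -12 - 4740 = -4752)
v(U) = -5238 (v(U) = 9*(-582) = -5238)
t = 3/1409759 (t = 9/(-3 - 4752*(-890)) = 9/(-3 + 4229280) = 9/4229277 = 9*(1/4229277) = 3/1409759 ≈ 2.1280e-6)
b = 480391314043451264/1409759 (b = (3/1409759 + 378211)*(906220 - 5238) = (533186361152/1409759)*900982 = 480391314043451264/1409759 ≈ 3.4076e+11)
594427 + b = 594427 + 480391314043451264/1409759 = 480392152042264357/1409759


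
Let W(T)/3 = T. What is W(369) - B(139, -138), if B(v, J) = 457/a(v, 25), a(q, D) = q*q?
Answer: 21387890/19321 ≈ 1107.0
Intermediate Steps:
a(q, D) = q²
W(T) = 3*T
B(v, J) = 457/v² (B(v, J) = 457/(v²) = 457/v²)
W(369) - B(139, -138) = 3*369 - 457/139² = 1107 - 457/19321 = 21387890/19321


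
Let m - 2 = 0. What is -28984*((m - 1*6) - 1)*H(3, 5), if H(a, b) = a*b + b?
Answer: 2898400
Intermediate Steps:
m = 2 (m = 2 + 0 = 2)
H(a, b) = b + a*b
-28984*((m - 1*6) - 1)*H(3, 5) = -28984*((2 - 1*6) - 1)*5*(1 + 3) = -28984*((2 - 6) - 1)*5*4 = -28984*(-4 - 1)*20 = -(-144920)*20 = -28984*(-100) = 2898400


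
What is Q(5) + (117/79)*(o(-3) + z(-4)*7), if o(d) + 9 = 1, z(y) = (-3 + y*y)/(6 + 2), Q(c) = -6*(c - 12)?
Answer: 29703/632 ≈ 46.998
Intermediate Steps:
Q(c) = 72 - 6*c (Q(c) = -6*(-12 + c) = 72 - 6*c)
z(y) = -3/8 + y²/8 (z(y) = (-3 + y²)/8 = (-3 + y²)*(⅛) = -3/8 + y²/8)
o(d) = -8 (o(d) = -9 + 1 = -8)
Q(5) + (117/79)*(o(-3) + z(-4)*7) = (72 - 6*5) + (117/79)*(-8 + (-3/8 + (⅛)*(-4)²)*7) = (72 - 30) + (117*(1/79))*(-8 + (-3/8 + (⅛)*16)*7) = 42 + 117*(-8 + (-3/8 + 2)*7)/79 = 42 + 117*(-8 + (13/8)*7)/79 = 42 + 117*(-8 + 91/8)/79 = 42 + (117/79)*(27/8) = 42 + 3159/632 = 29703/632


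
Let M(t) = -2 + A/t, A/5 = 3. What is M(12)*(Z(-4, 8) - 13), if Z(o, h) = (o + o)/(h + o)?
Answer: 45/4 ≈ 11.250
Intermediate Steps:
A = 15 (A = 5*3 = 15)
Z(o, h) = 2*o/(h + o) (Z(o, h) = (2*o)/(h + o) = 2*o/(h + o))
M(t) = -2 + 15/t
M(12)*(Z(-4, 8) - 13) = (-2 + 15/12)*(2*(-4)/(8 - 4) - 13) = (-2 + 15*(1/12))*(2*(-4)/4 - 13) = (-2 + 5/4)*(2*(-4)*(1/4) - 13) = -3*(-2 - 13)/4 = -3/4*(-15) = 45/4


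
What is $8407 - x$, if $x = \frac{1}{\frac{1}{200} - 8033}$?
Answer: $\frac{13506677993}{1606599} \approx 8407.0$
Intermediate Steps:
$x = - \frac{200}{1606599}$ ($x = \frac{1}{\frac{1}{200} - 8033} = \frac{1}{- \frac{1606599}{200}} = - \frac{200}{1606599} \approx -0.00012449$)
$8407 - x = 8407 - - \frac{200}{1606599} = 8407 + \frac{200}{1606599} = \frac{13506677993}{1606599}$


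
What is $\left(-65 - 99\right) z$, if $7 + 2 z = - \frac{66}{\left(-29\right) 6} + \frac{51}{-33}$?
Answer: $\frac{213610}{319} \approx 669.62$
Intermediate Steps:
$z = - \frac{2605}{638}$ ($z = - \frac{7}{2} + \frac{- \frac{66}{\left(-29\right) 6} + \frac{51}{-33}}{2} = - \frac{7}{2} + \frac{- \frac{66}{-174} + 51 \left(- \frac{1}{33}\right)}{2} = - \frac{7}{2} + \frac{\left(-66\right) \left(- \frac{1}{174}\right) - \frac{17}{11}}{2} = - \frac{7}{2} + \frac{\frac{11}{29} - \frac{17}{11}}{2} = - \frac{7}{2} + \frac{1}{2} \left(- \frac{372}{319}\right) = - \frac{7}{2} - \frac{186}{319} = - \frac{2605}{638} \approx -4.0831$)
$\left(-65 - 99\right) z = \left(-65 - 99\right) \left(- \frac{2605}{638}\right) = \left(-164\right) \left(- \frac{2605}{638}\right) = \frac{213610}{319}$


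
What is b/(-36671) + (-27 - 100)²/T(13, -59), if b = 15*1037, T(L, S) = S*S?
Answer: 537319604/127651751 ≈ 4.2093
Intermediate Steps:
T(L, S) = S²
b = 15555
b/(-36671) + (-27 - 100)²/T(13, -59) = 15555/(-36671) + (-27 - 100)²/((-59)²) = 15555*(-1/36671) + (-127)²/3481 = -15555/36671 + 16129*(1/3481) = -15555/36671 + 16129/3481 = 537319604/127651751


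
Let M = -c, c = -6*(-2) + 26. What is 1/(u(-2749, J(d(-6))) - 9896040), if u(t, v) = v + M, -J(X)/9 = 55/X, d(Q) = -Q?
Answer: -2/19792321 ≈ -1.0105e-7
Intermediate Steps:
c = 38 (c = 12 + 26 = 38)
J(X) = -495/X
M = -38 (M = -1*38 = -38)
u(t, v) = -38 + v (u(t, v) = v - 38 = -38 + v)
1/(u(-2749, J(d(-6))) - 9896040) = 1/((-38 - 495/((-1*(-6)))) - 9896040) = 1/((-38 - 495/6) - 9896040) = 1/((-38 - 495*⅙) - 9896040) = 1/((-38 - 165/2) - 9896040) = 1/(-241/2 - 9896040) = 1/(-19792321/2) = -2/19792321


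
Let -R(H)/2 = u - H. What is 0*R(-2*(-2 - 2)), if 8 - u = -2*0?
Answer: 0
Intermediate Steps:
u = 8 (u = 8 - (-2)*0 = 8 - 1*0 = 8 + 0 = 8)
R(H) = -16 + 2*H (R(H) = -2*(8 - H) = -16 + 2*H)
0*R(-2*(-2 - 2)) = 0*(-16 + 2*(-2*(-2 - 2))) = 0*(-16 + 2*(-2*(-4))) = 0*(-16 + 2*8) = 0*(-16 + 16) = 0*0 = 0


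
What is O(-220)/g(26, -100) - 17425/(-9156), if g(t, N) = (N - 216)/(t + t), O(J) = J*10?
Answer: 263238175/723324 ≈ 363.93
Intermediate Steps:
O(J) = 10*J
g(t, N) = (-216 + N)/(2*t) (g(t, N) = (-216 + N)/((2*t)) = (-216 + N)*(1/(2*t)) = (-216 + N)/(2*t))
O(-220)/g(26, -100) - 17425/(-9156) = (10*(-220))/(((½)*(-216 - 100)/26)) - 17425/(-9156) = -2200/((½)*(1/26)*(-316)) - 17425*(-1/9156) = -2200/(-79/13) + 17425/9156 = -2200*(-13/79) + 17425/9156 = 28600/79 + 17425/9156 = 263238175/723324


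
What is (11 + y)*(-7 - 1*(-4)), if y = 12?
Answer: -69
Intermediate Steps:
(11 + y)*(-7 - 1*(-4)) = (11 + 12)*(-7 - 1*(-4)) = 23*(-7 + 4) = 23*(-3) = -69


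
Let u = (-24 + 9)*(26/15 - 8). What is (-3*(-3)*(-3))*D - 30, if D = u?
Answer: -2568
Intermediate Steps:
u = 94 (u = -15*(26*(1/15) - 8) = -15*(26/15 - 8) = -15*(-94/15) = 94)
D = 94
(-3*(-3)*(-3))*D - 30 = (-3*(-3)*(-3))*94 - 30 = (9*(-3))*94 - 30 = -27*94 - 30 = -2538 - 30 = -2568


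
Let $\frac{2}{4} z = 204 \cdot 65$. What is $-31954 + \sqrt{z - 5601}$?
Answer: $-31954 + \sqrt{20919} \approx -31809.0$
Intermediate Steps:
$z = 26520$ ($z = 2 \cdot 204 \cdot 65 = 2 \cdot 13260 = 26520$)
$-31954 + \sqrt{z - 5601} = -31954 + \sqrt{26520 - 5601} = -31954 + \sqrt{20919}$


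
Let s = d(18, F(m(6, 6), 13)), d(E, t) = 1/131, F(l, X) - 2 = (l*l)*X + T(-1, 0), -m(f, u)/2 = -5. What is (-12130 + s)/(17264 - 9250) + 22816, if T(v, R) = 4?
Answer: 23951423515/1049834 ≈ 22815.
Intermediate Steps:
m(f, u) = 10 (m(f, u) = -2*(-5) = 10)
F(l, X) = 6 + X*l² (F(l, X) = 2 + ((l*l)*X + 4) = 2 + (l²*X + 4) = 2 + (X*l² + 4) = 2 + (4 + X*l²) = 6 + X*l²)
d(E, t) = 1/131
s = 1/131 ≈ 0.0076336
(-12130 + s)/(17264 - 9250) + 22816 = (-12130 + 1/131)/(17264 - 9250) + 22816 = -1589029/131/8014 + 22816 = -1589029/131*1/8014 + 22816 = -1589029/1049834 + 22816 = 23951423515/1049834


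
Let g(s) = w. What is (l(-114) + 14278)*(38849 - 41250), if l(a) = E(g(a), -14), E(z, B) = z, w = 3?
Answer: -34288681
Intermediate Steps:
g(s) = 3
l(a) = 3
(l(-114) + 14278)*(38849 - 41250) = (3 + 14278)*(38849 - 41250) = 14281*(-2401) = -34288681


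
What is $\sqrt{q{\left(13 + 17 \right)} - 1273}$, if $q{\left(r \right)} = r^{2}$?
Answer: $i \sqrt{373} \approx 19.313 i$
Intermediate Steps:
$\sqrt{q{\left(13 + 17 \right)} - 1273} = \sqrt{\left(13 + 17\right)^{2} - 1273} = \sqrt{30^{2} - 1273} = \sqrt{900 - 1273} = \sqrt{-373} = i \sqrt{373}$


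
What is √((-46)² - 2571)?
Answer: I*√455 ≈ 21.331*I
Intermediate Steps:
√((-46)² - 2571) = √(2116 - 2571) = √(-455) = I*√455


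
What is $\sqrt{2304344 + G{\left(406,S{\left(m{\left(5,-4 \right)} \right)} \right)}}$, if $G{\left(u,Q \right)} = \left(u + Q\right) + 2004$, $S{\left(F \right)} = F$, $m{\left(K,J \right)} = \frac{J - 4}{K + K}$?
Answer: $\frac{\sqrt{57668830}}{5} \approx 1518.8$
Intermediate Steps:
$m{\left(K,J \right)} = \frac{-4 + J}{2 K}$
$G{\left(u,Q \right)} = 2004 + Q + u$ ($G{\left(u,Q \right)} = \left(Q + u\right) + 2004 = 2004 + Q + u$)
$\sqrt{2304344 + G{\left(406,S{\left(m{\left(5,-4 \right)} \right)} \right)}} = \sqrt{2304344 + \left(2004 + \frac{-4 - 4}{2 \cdot 5} + 406\right)} = \sqrt{2304344 + \left(2004 + \frac{1}{2} \cdot \frac{1}{5} \left(-8\right) + 406\right)} = \sqrt{2304344 + \left(2004 - \frac{4}{5} + 406\right)} = \sqrt{2304344 + \frac{12046}{5}} = \sqrt{\frac{11533766}{5}} = \frac{\sqrt{57668830}}{5}$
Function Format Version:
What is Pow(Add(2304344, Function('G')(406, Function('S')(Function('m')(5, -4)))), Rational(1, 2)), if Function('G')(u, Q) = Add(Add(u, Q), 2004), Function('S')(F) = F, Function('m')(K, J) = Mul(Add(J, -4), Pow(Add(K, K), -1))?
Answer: Mul(Rational(1, 5), Pow(57668830, Rational(1, 2))) ≈ 1518.8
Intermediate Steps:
Function('m')(K, J) = Mul(Rational(1, 2), Pow(K, -1), Add(-4, J)) (Function('m')(K, J) = Mul(Add(-4, J), Pow(Mul(2, K), -1)) = Mul(Add(-4, J), Mul(Rational(1, 2), Pow(K, -1))) = Mul(Rational(1, 2), Pow(K, -1), Add(-4, J)))
Function('G')(u, Q) = Add(2004, Q, u) (Function('G')(u, Q) = Add(Add(Q, u), 2004) = Add(2004, Q, u))
Pow(Add(2304344, Function('G')(406, Function('S')(Function('m')(5, -4)))), Rational(1, 2)) = Pow(Add(2304344, Add(2004, Mul(Rational(1, 2), Pow(5, -1), Add(-4, -4)), 406)), Rational(1, 2)) = Pow(Add(2304344, Add(2004, Mul(Rational(1, 2), Rational(1, 5), -8), 406)), Rational(1, 2)) = Pow(Add(2304344, Add(2004, Rational(-4, 5), 406)), Rational(1, 2)) = Pow(Add(2304344, Rational(12046, 5)), Rational(1, 2)) = Pow(Rational(11533766, 5), Rational(1, 2)) = Mul(Rational(1, 5), Pow(57668830, Rational(1, 2)))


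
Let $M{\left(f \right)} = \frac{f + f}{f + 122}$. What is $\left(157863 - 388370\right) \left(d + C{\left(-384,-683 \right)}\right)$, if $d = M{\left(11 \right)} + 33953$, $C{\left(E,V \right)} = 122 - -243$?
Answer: $- \frac{1052106788212}{133} \approx -7.9106 \cdot 10^{9}$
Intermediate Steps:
$C{\left(E,V \right)} = 365$ ($C{\left(E,V \right)} = 122 + 243 = 365$)
$M{\left(f \right)} = \frac{2 f}{122 + f}$
$d = \frac{4515771}{133}$ ($d = 2 \cdot 11 \frac{1}{122 + 11} + 33953 = 2 \cdot 11 \cdot \frac{1}{133} + 33953 = \frac{22}{133} + 33953 = \frac{4515771}{133} \approx 33953.0$)
$\left(157863 - 388370\right) \left(d + C{\left(-384,-683 \right)}\right) = \left(157863 - 388370\right) \left(\frac{4515771}{133} + 365\right) = \left(-230507\right) \frac{4564316}{133} = - \frac{1052106788212}{133}$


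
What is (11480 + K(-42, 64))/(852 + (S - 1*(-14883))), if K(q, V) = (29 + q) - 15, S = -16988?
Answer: -1636/179 ≈ -9.1397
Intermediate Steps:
K(q, V) = 14 + q
(11480 + K(-42, 64))/(852 + (S - 1*(-14883))) = (11480 + (14 - 42))/(852 + (-16988 - 1*(-14883))) = (11480 - 28)/(852 + (-16988 + 14883)) = 11452/(852 - 2105) = 11452/(-1253) = 11452*(-1/1253) = -1636/179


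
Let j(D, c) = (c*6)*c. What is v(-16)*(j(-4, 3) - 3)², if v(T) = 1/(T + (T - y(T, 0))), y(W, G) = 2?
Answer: -153/2 ≈ -76.500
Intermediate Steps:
j(D, c) = 6*c² (j(D, c) = (6*c)*c = 6*c²)
v(T) = 1/(-2 + 2*T) (v(T) = 1/(T + (T - 1*2)) = 1/(T + (T - 2)) = 1/(T + (-2 + T)) = 1/(-2 + 2*T))
v(-16)*(j(-4, 3) - 3)² = (1/(2*(-1 - 16)))*(6*3² - 3)² = ((½)/(-17))*(6*9 - 3)² = ((½)*(-1/17))*(54 - 3)² = -1/34*51² = -1/34*2601 = -153/2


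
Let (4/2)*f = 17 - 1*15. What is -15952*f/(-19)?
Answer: 15952/19 ≈ 839.58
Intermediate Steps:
f = 1 (f = (17 - 1*15)/2 = (17 - 15)/2 = (1/2)*2 = 1)
-15952*f/(-19) = -15952/(-19) = -15952*(-1)/19 = -15952*(-1/19) = 15952/19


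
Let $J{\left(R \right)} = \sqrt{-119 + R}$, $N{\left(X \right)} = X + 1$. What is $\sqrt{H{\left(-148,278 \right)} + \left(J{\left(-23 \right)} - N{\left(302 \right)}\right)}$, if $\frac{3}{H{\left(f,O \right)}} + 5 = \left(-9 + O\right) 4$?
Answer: $\frac{\sqrt{-38616690 + 127449 i \sqrt{142}}}{357} \approx 0.34222 + 17.41 i$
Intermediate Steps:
$N{\left(X \right)} = 1 + X$
$H{\left(f,O \right)} = \frac{3}{-41 + 4 O}$ ($H{\left(f,O \right)} = \frac{3}{-5 + \left(-9 + O\right) 4} = \frac{3}{-5 + \left(-36 + 4 O\right)} = \frac{3}{-41 + 4 O}$)
$\sqrt{H{\left(-148,278 \right)} + \left(J{\left(-23 \right)} - N{\left(302 \right)}\right)} = \sqrt{\frac{3}{-41 + 4 \cdot 278} + \left(\sqrt{-119 - 23} - \left(1 + 302\right)\right)} = \sqrt{\frac{3}{-41 + 1112} + \left(\sqrt{-142} - 303\right)} = \sqrt{\frac{3}{1071} - \left(303 - i \sqrt{142}\right)} = \sqrt{3 \cdot \frac{1}{1071} - \left(303 - i \sqrt{142}\right)} = \sqrt{\frac{1}{357} - \left(303 - i \sqrt{142}\right)} = \sqrt{- \frac{108170}{357} + i \sqrt{142}}$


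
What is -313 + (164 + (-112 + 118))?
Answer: -143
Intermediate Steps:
-313 + (164 + (-112 + 118)) = -313 + (164 + 6) = -313 + 170 = -143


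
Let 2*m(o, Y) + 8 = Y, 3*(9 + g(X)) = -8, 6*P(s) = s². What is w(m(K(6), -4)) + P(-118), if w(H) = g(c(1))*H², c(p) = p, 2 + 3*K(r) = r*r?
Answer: 5702/3 ≈ 1900.7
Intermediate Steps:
K(r) = -⅔ + r²/3 (K(r) = -⅔ + (r*r)/3 = -⅔ + r²/3)
P(s) = s²/6
g(X) = -35/3 (g(X) = -9 + (⅓)*(-8) = -9 - 8/3 = -35/3)
m(o, Y) = -4 + Y/2
w(H) = -35*H²/3
w(m(K(6), -4)) + P(-118) = -35*(-4 + (½)*(-4))²/3 + (⅙)*(-118)² = -35*(-4 - 2)²/3 + (⅙)*13924 = -35/3*(-6)² + 6962/3 = -35/3*36 + 6962/3 = -420 + 6962/3 = 5702/3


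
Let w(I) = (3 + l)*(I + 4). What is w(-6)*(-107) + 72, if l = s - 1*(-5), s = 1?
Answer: 1998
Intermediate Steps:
l = 6 (l = 1 - 1*(-5) = 1 + 5 = 6)
w(I) = 36 + 9*I (w(I) = (3 + 6)*(I + 4) = 9*(4 + I) = 36 + 9*I)
w(-6)*(-107) + 72 = (36 + 9*(-6))*(-107) + 72 = (36 - 54)*(-107) + 72 = -18*(-107) + 72 = 1926 + 72 = 1998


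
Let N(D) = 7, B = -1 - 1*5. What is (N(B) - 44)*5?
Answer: -185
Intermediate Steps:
B = -6 (B = -1 - 5 = -6)
(N(B) - 44)*5 = (7 - 44)*5 = -37*5 = -185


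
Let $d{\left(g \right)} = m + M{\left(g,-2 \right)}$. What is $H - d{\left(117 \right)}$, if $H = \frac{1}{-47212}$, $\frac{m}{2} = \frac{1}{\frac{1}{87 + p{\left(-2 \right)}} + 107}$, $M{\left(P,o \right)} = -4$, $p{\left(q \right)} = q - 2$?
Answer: $\frac{834750931}{209668492} \approx 3.9813$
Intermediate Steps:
$p{\left(q \right)} = -2 + q$ ($p{\left(q \right)} = q - 2 = -2 + q$)
$m = \frac{83}{4441}$ ($m = \frac{2}{\frac{1}{87 - 4} + 107} = \frac{2}{\frac{1}{83} + 107} = \frac{2}{\frac{8882}{83}} = 2 \cdot \frac{83}{8882} = \frac{83}{4441} \approx 0.018689$)
$H = - \frac{1}{47212} \approx -2.1181 \cdot 10^{-5}$
$d{\left(g \right)} = - \frac{17681}{4441}$ ($d{\left(g \right)} = \frac{83}{4441} - 4 = - \frac{17681}{4441}$)
$H - d{\left(117 \right)} = - \frac{1}{47212} - - \frac{17681}{4441} = - \frac{1}{47212} + \frac{17681}{4441} = \frac{834750931}{209668492}$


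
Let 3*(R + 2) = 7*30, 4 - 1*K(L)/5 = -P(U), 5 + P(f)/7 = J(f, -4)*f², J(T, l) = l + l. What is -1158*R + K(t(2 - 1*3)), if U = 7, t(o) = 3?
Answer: -92619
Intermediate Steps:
J(T, l) = 2*l
P(f) = -35 - 56*f² (P(f) = -35 + 7*((2*(-4))*f²) = -35 + 7*(-8*f²) = -35 - 56*f²)
K(L) = -13875 (K(L) = 20 - (-5)*(-35 - 56*7²) = 20 - (-5)*(-35 - 56*49) = 20 - (-5)*(-35 - 2744) = 20 - (-5)*(-2779) = 20 - 5*2779 = 20 - 13895 = -13875)
R = 68 (R = -2 + (7*30)/3 = -2 + (⅓)*210 = -2 + 70 = 68)
-1158*R + K(t(2 - 1*3)) = -1158*68 - 13875 = -78744 - 13875 = -92619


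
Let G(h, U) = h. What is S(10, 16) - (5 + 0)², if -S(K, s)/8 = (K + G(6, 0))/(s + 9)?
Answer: -753/25 ≈ -30.120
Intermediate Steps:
S(K, s) = -8*(6 + K)/(9 + s) (S(K, s) = -8*(K + 6)/(s + 9) = -8*(6 + K)/(9 + s))
S(10, 16) - (5 + 0)² = 8*(-6 - 1*10)/(9 + 16) - (5 + 0)² = 8*(-6 - 10)/25 - 1*5² = 8*(1/25)*(-16) - 1*25 = -128/25 - 25 = -753/25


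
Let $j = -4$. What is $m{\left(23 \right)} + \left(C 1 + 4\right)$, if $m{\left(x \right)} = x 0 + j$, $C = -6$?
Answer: $-6$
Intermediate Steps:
$m{\left(x \right)} = -4$ ($m{\left(x \right)} = x 0 - 4 = 0 - 4 = -4$)
$m{\left(23 \right)} + \left(C 1 + 4\right) = -4 + \left(\left(-6\right) 1 + 4\right) = -4 + \left(-6 + 4\right) = -4 - 2 = -6$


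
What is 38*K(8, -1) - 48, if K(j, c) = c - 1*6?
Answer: -314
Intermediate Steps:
K(j, c) = -6 + c (K(j, c) = c - 6 = -6 + c)
38*K(8, -1) - 48 = 38*(-6 - 1) - 48 = 38*(-7) - 48 = -266 - 48 = -314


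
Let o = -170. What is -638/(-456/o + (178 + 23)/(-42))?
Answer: 759220/2503 ≈ 303.32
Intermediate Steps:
-638/(-456/o + (178 + 23)/(-42)) = -638/(-456/(-170) + (178 + 23)/(-42)) = -638/(-456*(-1/170) + 201*(-1/42)) = -638/(228/85 - 67/14) = -638/(-2503/1190) = -638*(-1190/2503) = 759220/2503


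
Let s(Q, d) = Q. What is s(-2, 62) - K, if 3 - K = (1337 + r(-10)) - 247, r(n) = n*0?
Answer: 1085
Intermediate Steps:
r(n) = 0
K = -1087 (K = 3 - ((1337 + 0) - 247) = 3 - (1337 - 247) = 3 - 1*1090 = 3 - 1090 = -1087)
s(-2, 62) - K = -2 - 1*(-1087) = -2 + 1087 = 1085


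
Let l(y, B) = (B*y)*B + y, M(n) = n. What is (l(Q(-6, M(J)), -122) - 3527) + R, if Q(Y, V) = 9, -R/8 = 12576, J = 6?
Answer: 29830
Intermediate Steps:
R = -100608 (R = -8*12576 = -100608)
l(y, B) = y + y*B² (l(y, B) = y*B² + y = y + y*B²)
(l(Q(-6, M(J)), -122) - 3527) + R = (9*(1 + (-122)²) - 3527) - 100608 = (9*(1 + 14884) - 3527) - 100608 = (9*14885 - 3527) - 100608 = (133965 - 3527) - 100608 = 130438 - 100608 = 29830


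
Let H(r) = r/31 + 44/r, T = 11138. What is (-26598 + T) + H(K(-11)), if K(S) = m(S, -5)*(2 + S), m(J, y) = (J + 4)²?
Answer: -211549505/13671 ≈ -15474.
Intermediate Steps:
m(J, y) = (4 + J)²
K(S) = (4 + S)²*(2 + S)
H(r) = 44/r + r/31 (H(r) = r*(1/31) + 44/r = r/31 + 44/r = 44/r + r/31)
(-26598 + T) + H(K(-11)) = (-26598 + 11138) + (44/(((4 - 11)²*(2 - 11))) + ((4 - 11)²*(2 - 11))/31) = -15460 + (44/(((-7)²*(-9))) + ((-7)²*(-9))/31) = -15460 + (44/((49*(-9))) + (49*(-9))/31) = -15460 + (44/(-441) + (1/31)*(-441)) = -15460 + (44*(-1/441) - 441/31) = -15460 + (-44/441 - 441/31) = -15460 - 195845/13671 = -211549505/13671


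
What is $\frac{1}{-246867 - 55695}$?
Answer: $- \frac{1}{302562} \approx -3.3051 \cdot 10^{-6}$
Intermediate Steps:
$\frac{1}{-246867 - 55695} = \frac{1}{-302562} = - \frac{1}{302562}$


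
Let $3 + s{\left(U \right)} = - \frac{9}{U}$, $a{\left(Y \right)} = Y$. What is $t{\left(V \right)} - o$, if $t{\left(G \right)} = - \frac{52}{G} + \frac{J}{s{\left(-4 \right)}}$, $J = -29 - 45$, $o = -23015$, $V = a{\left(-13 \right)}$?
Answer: $\frac{69353}{3} \approx 23118.0$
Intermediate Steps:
$V = -13$
$s{\left(U \right)} = -3 - \frac{9}{U}$
$J = -74$ ($J = -29 - 45 = -74$)
$t{\left(G \right)} = \frac{296}{3} - \frac{52}{G}$ ($t{\left(G \right)} = - \frac{52}{G} - \frac{74}{-3 - \frac{9}{-4}} = - \frac{52}{G} - \frac{74}{-3 - - \frac{9}{4}} = - \frac{52}{G} - \frac{74}{-3 + \frac{9}{4}} = - \frac{52}{G} - \frac{74}{- \frac{3}{4}} = - \frac{52}{G} - - \frac{296}{3} = - \frac{52}{G} + \frac{296}{3} = \frac{296}{3} - \frac{52}{G}$)
$t{\left(V \right)} - o = \left(\frac{296}{3} - \frac{52}{-13}\right) - -23015 = \left(\frac{296}{3} - -4\right) + 23015 = \left(\frac{296}{3} + 4\right) + 23015 = \frac{308}{3} + 23015 = \frac{69353}{3}$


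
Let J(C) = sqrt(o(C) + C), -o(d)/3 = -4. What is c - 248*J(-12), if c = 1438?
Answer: 1438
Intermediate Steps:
o(d) = 12 (o(d) = -3*(-4) = 12)
J(C) = sqrt(12 + C)
c - 248*J(-12) = 1438 - 248*sqrt(12 - 12) = 1438 - 248*sqrt(0) = 1438 - 248*0 = 1438 + 0 = 1438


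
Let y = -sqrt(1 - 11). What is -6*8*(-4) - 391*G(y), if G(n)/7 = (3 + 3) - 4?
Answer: -5282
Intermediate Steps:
y = -I*sqrt(10) (y = -sqrt(-10) = -I*sqrt(10) ≈ -3.1623*I)
G(n) = 14 (G(n) = 7*((3 + 3) - 4) = 7*(6 - 4) = 7*2 = 14)
-6*8*(-4) - 391*G(y) = -6*8*(-4) - 391*14 = -48*(-4) - 5474 = 192 - 5474 = -5282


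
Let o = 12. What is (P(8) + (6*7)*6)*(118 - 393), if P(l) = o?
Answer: -72600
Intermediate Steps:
P(l) = 12
(P(8) + (6*7)*6)*(118 - 393) = (12 + (6*7)*6)*(118 - 393) = (12 + 42*6)*(-275) = (12 + 252)*(-275) = 264*(-275) = -72600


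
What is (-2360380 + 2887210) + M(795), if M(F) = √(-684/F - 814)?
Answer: 526830 + I*√57223570/265 ≈ 5.2683e+5 + 28.546*I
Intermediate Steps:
M(F) = √(-814 - 684/F)
(-2360380 + 2887210) + M(795) = (-2360380 + 2887210) + √(-814 - 684/795) = 526830 + √(-814 - 684*1/795) = 526830 + √(-814 - 228/265) = 526830 + √(-215938/265) = 526830 + I*√57223570/265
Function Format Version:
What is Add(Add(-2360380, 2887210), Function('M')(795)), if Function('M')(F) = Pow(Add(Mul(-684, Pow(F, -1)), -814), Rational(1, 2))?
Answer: Add(526830, Mul(Rational(1, 265), I, Pow(57223570, Rational(1, 2)))) ≈ Add(5.2683e+5, Mul(28.546, I))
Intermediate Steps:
Function('M')(F) = Pow(Add(-814, Mul(-684, Pow(F, -1))), Rational(1, 2))
Add(Add(-2360380, 2887210), Function('M')(795)) = Add(Add(-2360380, 2887210), Pow(Add(-814, Mul(-684, Pow(795, -1))), Rational(1, 2))) = Add(526830, Pow(Add(-814, Mul(-684, Rational(1, 795))), Rational(1, 2))) = Add(526830, Pow(Add(-814, Rational(-228, 265)), Rational(1, 2))) = Add(526830, Pow(Rational(-215938, 265), Rational(1, 2))) = Add(526830, Mul(Rational(1, 265), I, Pow(57223570, Rational(1, 2))))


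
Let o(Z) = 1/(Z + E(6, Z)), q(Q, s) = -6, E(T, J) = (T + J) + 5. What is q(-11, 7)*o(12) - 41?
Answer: -1441/35 ≈ -41.171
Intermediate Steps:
E(T, J) = 5 + J + T (E(T, J) = (J + T) + 5 = 5 + J + T)
o(Z) = 1/(11 + 2*Z) (o(Z) = 1/(Z + (5 + Z + 6)) = 1/(Z + (11 + Z)) = 1/(11 + 2*Z))
q(-11, 7)*o(12) - 41 = -6/(11 + 2*12) - 41 = -6/(11 + 24) - 41 = -6/35 - 41 = -1441/35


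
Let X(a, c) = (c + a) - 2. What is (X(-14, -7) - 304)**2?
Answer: 106929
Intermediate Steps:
X(a, c) = -2 + a + c (X(a, c) = (a + c) - 2 = -2 + a + c)
(X(-14, -7) - 304)**2 = ((-2 - 14 - 7) - 304)**2 = (-23 - 304)**2 = (-327)**2 = 106929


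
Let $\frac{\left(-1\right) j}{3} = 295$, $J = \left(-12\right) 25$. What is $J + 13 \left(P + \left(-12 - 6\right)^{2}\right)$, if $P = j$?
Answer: $-7593$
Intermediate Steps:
$J = -300$
$j = -885$ ($j = \left(-3\right) 295 = -885$)
$P = -885$
$J + 13 \left(P + \left(-12 - 6\right)^{2}\right) = -300 + 13 \left(-885 + \left(-12 - 6\right)^{2}\right) = -300 + 13 \left(-885 + \left(-18\right)^{2}\right) = -300 + 13 \left(-885 + 324\right) = -300 + 13 \left(-561\right) = -300 - 7293 = -7593$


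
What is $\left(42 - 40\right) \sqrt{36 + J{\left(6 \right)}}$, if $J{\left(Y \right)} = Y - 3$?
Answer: $2 \sqrt{39} \approx 12.49$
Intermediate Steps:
$J{\left(Y \right)} = -3 + Y$ ($J{\left(Y \right)} = Y - 3 = -3 + Y$)
$\left(42 - 40\right) \sqrt{36 + J{\left(6 \right)}} = \left(42 - 40\right) \sqrt{36 + \left(-3 + 6\right)} = 2 \sqrt{36 + 3} = 2 \sqrt{39}$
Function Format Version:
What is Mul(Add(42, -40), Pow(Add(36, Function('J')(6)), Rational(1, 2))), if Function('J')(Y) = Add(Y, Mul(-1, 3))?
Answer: Mul(2, Pow(39, Rational(1, 2))) ≈ 12.490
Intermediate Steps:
Function('J')(Y) = Add(-3, Y) (Function('J')(Y) = Add(Y, -3) = Add(-3, Y))
Mul(Add(42, -40), Pow(Add(36, Function('J')(6)), Rational(1, 2))) = Mul(Add(42, -40), Pow(Add(36, Add(-3, 6)), Rational(1, 2))) = Mul(2, Pow(Add(36, 3), Rational(1, 2))) = Mul(2, Pow(39, Rational(1, 2)))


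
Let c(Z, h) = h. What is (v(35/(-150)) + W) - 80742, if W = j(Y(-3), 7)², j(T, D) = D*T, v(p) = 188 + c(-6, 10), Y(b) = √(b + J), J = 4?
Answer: -80495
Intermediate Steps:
Y(b) = √(4 + b) (Y(b) = √(b + 4) = √(4 + b))
v(p) = 198 (v(p) = 188 + 10 = 198)
W = 49 (W = (7*√(4 - 3))² = (7*√1)² = (7*1)² = 7² = 49)
(v(35/(-150)) + W) - 80742 = (198 + 49) - 80742 = 247 - 80742 = -80495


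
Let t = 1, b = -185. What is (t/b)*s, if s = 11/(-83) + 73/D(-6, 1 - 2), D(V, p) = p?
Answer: 1214/3071 ≈ 0.39531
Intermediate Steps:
s = -6070/83 (s = 11/(-83) + 73/(1 - 2) = 11*(-1/83) + 73/(-1) = -11/83 + 73*(-1) = -11/83 - 73 = -6070/83 ≈ -73.133)
(t/b)*s = (1/(-185))*(-6070/83) = -1/185*1*(-6070/83) = -1/185*(-6070/83) = 1214/3071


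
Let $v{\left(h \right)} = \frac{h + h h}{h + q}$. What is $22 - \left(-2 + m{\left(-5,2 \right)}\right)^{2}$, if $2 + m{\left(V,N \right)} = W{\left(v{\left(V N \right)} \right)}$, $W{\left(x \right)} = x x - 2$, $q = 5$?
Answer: $-101102$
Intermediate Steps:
$v{\left(h \right)} = \frac{h + h^{2}}{5 + h}$ ($v{\left(h \right)} = \frac{h + h h}{h + 5} = \frac{h + h^{2}}{5 + h}$)
$W{\left(x \right)} = -2 + x^{2}$ ($W{\left(x \right)} = x^{2} - 2 = -2 + x^{2}$)
$m{\left(V,N \right)} = -4 + \frac{N^{2} V^{2} \left(1 + N V\right)^{2}}{\left(5 + N V\right)^{2}}$ ($m{\left(V,N \right)} = -2 + \left(-2 + \left(\frac{V N \left(1 + V N\right)}{5 + V N}\right)^{2}\right) = -2 + \left(-2 + \left(\frac{N V \left(1 + N V\right)}{5 + N V}\right)^{2}\right) = -2 + \left(-2 + \frac{N^{2} V^{2} \left(1 + N V\right)^{2}}{\left(5 + N V\right)^{2}}\right) = -4 + \frac{N^{2} V^{2} \left(1 + N V\right)^{2}}{\left(5 + N V\right)^{2}}$)
$22 - \left(-2 + m{\left(-5,2 \right)}\right)^{2} = 22 - \left(-2 - \left(4 - \frac{2^{2} \left(-5\right)^{2} \left(1 + 2 \left(-5\right)\right)^{2}}{\left(5 + 2 \left(-5\right)\right)^{2}}\right)\right)^{2} = 22 - \left(-2 - \left(4 - \frac{100 \left(1 - 10\right)^{2}}{\left(5 - 10\right)^{2}}\right)\right)^{2} = 22 - \left(-2 - \left(4 - \frac{100 \left(-9\right)^{2}}{25}\right)\right)^{2} = 22 - \left(-2 - \left(4 - 8100 \cdot \frac{1}{25}\right)\right)^{2} = 22 - \left(-2 + \left(-4 + 324\right)\right)^{2} = 22 - \left(-2 + 320\right)^{2} = 22 - 318^{2} = 22 - 101124 = -101102$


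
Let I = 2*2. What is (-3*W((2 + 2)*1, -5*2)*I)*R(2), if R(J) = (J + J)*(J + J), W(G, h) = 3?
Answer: -576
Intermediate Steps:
I = 4
R(J) = 4*J² (R(J) = (2*J)*(2*J) = 4*J²)
(-3*W((2 + 2)*1, -5*2)*I)*R(2) = (-9*4)*(4*2²) = (-3*12)*(4*4) = -36*16 = -576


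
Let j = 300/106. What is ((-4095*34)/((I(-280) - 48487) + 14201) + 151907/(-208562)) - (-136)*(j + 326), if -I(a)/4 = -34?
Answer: 1688281528314853/37748679190 ≈ 44724.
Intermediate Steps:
I(a) = 136 (I(a) = -4*(-34) = 136)
j = 150/53 (j = 300*(1/106) = 150/53 ≈ 2.8302)
((-4095*34)/((I(-280) - 48487) + 14201) + 151907/(-208562)) - (-136)*(j + 326) = ((-4095*34)/((136 - 48487) + 14201) + 151907/(-208562)) - (-136)*(150/53 + 326) = (-139230/(-48351 + 14201) + 151907*(-1/208562)) - (-136)*17428/53 = (-139230/(-34150) - 151907/208562) - 1*(-2370208/53) = (-139230*(-1/34150) - 151907/208562) + 2370208/53 = (13923/3415 - 151907/208562) + 2370208/53 = 2385046321/712239230 + 2370208/53 = 1688281528314853/37748679190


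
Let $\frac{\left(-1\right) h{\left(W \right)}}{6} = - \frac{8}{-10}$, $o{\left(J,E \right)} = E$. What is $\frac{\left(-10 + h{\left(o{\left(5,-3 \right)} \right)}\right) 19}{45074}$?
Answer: $- \frac{703}{112685} \approx -0.0062386$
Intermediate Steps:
$h{\left(W \right)} = - \frac{24}{5}$ ($h{\left(W \right)} = - 6 \left(- \frac{8}{-10}\right) = - 6 \left(\left(-8\right) \left(- \frac{1}{10}\right)\right) = \left(-6\right) \frac{4}{5} = - \frac{24}{5}$)
$\frac{\left(-10 + h{\left(o{\left(5,-3 \right)} \right)}\right) 19}{45074} = \frac{\left(-10 - \frac{24}{5}\right) 19}{45074} = \left(- \frac{74}{5}\right) 19 \cdot \frac{1}{45074} = \left(- \frac{1406}{5}\right) \frac{1}{45074} = - \frac{703}{112685}$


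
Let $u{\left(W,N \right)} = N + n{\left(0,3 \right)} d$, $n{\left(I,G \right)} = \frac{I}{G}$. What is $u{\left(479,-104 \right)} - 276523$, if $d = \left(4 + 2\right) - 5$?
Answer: $-276627$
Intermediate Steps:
$d = 1$ ($d = 6 - 5 = 1$)
$u{\left(W,N \right)} = N$ ($u{\left(W,N \right)} = N + \frac{0}{3} \cdot 1 = N + 0 \cdot \frac{1}{3} \cdot 1 = N + 0 \cdot 1 = N + 0 = N$)
$u{\left(479,-104 \right)} - 276523 = -104 - 276523 = -276627$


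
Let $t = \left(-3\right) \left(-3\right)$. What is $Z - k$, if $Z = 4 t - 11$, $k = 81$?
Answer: $-56$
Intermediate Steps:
$t = 9$
$Z = 25$ ($Z = 4 \cdot 9 - 11 = 36 - 11 = 25$)
$Z - k = 25 - 81 = -56$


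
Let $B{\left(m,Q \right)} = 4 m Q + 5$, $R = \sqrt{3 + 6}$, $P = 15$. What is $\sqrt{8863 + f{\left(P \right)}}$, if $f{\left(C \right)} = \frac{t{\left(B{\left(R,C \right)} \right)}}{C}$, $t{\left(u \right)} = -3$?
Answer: $\frac{\sqrt{221570}}{5} \approx 94.142$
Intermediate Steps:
$R = 3$ ($R = \sqrt{9} = 3$)
$B{\left(m,Q \right)} = 5 + 4 Q m$ ($B{\left(m,Q \right)} = 4 Q m + 5 = 5 + 4 Q m$)
$f{\left(C \right)} = - \frac{3}{C}$
$\sqrt{8863 + f{\left(P \right)}} = \sqrt{8863 - \frac{3}{15}} = \sqrt{8863 - \frac{1}{5}} = \sqrt{\frac{44314}{5}} = \frac{\sqrt{221570}}{5}$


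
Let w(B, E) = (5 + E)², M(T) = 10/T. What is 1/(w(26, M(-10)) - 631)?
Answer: -1/615 ≈ -0.0016260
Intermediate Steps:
1/(w(26, M(-10)) - 631) = 1/((5 + 10/(-10))² - 631) = 1/((5 + 10*(-⅒))² - 631) = 1/((5 - 1)² - 631) = 1/(4² - 631) = 1/(16 - 631) = 1/(-615) = -1/615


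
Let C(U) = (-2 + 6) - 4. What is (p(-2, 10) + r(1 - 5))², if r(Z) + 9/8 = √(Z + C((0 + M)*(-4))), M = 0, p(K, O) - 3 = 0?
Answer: -31/64 + 15*I/2 ≈ -0.48438 + 7.5*I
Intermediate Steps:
p(K, O) = 3 (p(K, O) = 3 + 0 = 3)
C(U) = 0 (C(U) = 4 - 4 = 0)
r(Z) = -9/8 + √Z (r(Z) = -9/8 + √(Z + 0) = -9/8 + √Z)
(p(-2, 10) + r(1 - 5))² = (3 + (-9/8 + √(1 - 5)))² = (3 + (-9/8 + √(-4)))² = (3 + (-9/8 + 2*I))² = (15/8 + 2*I)²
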